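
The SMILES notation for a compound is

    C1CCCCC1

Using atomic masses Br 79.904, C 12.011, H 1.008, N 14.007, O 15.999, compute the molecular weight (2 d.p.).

84.16 g/mol

First, the molecular formula is C6H12 (counting implicit H from valence).
  C: 6 × 12.011 = 72.066
  H: 12 × 1.008 = 12.096
Sum: 6×12.011 + 12×1.008 = 84.162 → 84.16 g/mol.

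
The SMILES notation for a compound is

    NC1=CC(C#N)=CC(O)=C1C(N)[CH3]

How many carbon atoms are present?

Count every carbon token in the SMILES (each C, including those in ring-closure positions and inside branches).
Carbon count: 9.

9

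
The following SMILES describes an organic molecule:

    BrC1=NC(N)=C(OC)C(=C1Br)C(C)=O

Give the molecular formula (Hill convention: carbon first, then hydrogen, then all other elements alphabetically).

C8H8Br2N2O2

Walk through each heavy atom and fill implicit hydrogens from standard valence (C 4, N 3, O 2, S 2, halogen 1):
  atom 1: Br (halogen, monovalent) → 0 H
  atom 2: C, bond orders sum to 4 (valence 4) → 0 H
  atom 3: N, bond orders sum to 3 (valence 3) → 0 H
  atom 4: C, bond orders sum to 4 (valence 4) → 0 H
  atom 5: N, bond orders sum to 1 (valence 3) → 2 H
  atom 6: C, bond orders sum to 4 (valence 4) → 0 H
  atom 7: O, bond orders sum to 2 (valence 2) → 0 H
  atom 8: C, bond orders sum to 1 (valence 4) → 3 H
  atom 9: C, bond orders sum to 4 (valence 4) → 0 H
  atom 10: C, bond orders sum to 4 (valence 4) → 0 H
  atom 11: Br (halogen, monovalent) → 0 H
  atom 12: C, bond orders sum to 4 (valence 4) → 0 H
  atom 13: C, bond orders sum to 1 (valence 4) → 3 H
  atom 14: O, bond orders sum to 2 (valence 2) → 0 H
Totals → C:8, H:8, Br:2, N:2, O:2.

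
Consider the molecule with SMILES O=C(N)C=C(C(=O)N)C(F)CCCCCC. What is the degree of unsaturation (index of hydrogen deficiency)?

Molecular formula: C11H19FN2O2.
DoU = (2C + 2 + N − H − X) / 2, where X is the halogen count and O/S are ignored.
    = (2·11 + 2 + 2 − 19 − 1) / 2 = 6 / 2 = 3.

3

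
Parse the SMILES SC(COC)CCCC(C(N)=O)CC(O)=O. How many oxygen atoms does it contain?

Scan the SMILES for O atoms (remember two-letter symbols like Cl and Br are single atoms).
Oxygen count: 4.

4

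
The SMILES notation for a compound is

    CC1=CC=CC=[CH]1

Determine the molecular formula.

C7H8

Walk through each heavy atom and fill implicit hydrogens from standard valence (C 4, N 3, O 2, S 2, halogen 1):
  atom 1: C, bond orders sum to 1 (valence 4) → 3 H
  atom 2: C, bond orders sum to 4 (valence 4) → 0 H
  atom 3: C, bond orders sum to 3 (valence 4) → 1 H
  atom 4: C, bond orders sum to 3 (valence 4) → 1 H
  atom 5: C, bond orders sum to 3 (valence 4) → 1 H
  atom 6: C, bond orders sum to 3 (valence 4) → 1 H
  atom 7: C with explicit H count 1
Totals → C:7, H:8.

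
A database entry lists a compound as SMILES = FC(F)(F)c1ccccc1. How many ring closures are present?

In SMILES, each pair of matching ring-closure digits denotes one ring-closing bond; the number of such bonds equals the number of independent rings.
Ring-closure bonds here: 1.

1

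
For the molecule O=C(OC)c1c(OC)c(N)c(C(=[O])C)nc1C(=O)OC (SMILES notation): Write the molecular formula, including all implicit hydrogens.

C12H14N2O6

Walk through each heavy atom and fill implicit hydrogens from standard valence (C 4, N 3, O 2, S 2, halogen 1); for lowercase aromatic atoms, an aromatic c carries 1 H when it has two neighbours and 0 H with three, and aromatic n carries 0 H:
  atom 1: O, bond orders sum to 2 (valence 2) → 0 H
  atom 2: C, bond orders sum to 4 (valence 4) → 0 H
  atom 3: O, bond orders sum to 2 (valence 2) → 0 H
  atom 4: C, bond orders sum to 1 (valence 4) → 3 H
  atom 5: aromatic c, 3 neighbours → 0 H
  atom 6: aromatic c, 3 neighbours → 0 H
  atom 7: O, bond orders sum to 2 (valence 2) → 0 H
  atom 8: C, bond orders sum to 1 (valence 4) → 3 H
  atom 9: aromatic c, 3 neighbours → 0 H
  atom 10: N, bond orders sum to 1 (valence 3) → 2 H
  atom 11: aromatic c, 3 neighbours → 0 H
  atom 12: C, bond orders sum to 4 (valence 4) → 0 H
  atom 13: O with explicit H count 0
  atom 14: C, bond orders sum to 1 (valence 4) → 3 H
  atom 15: aromatic n, 2 neighbours → 0 H
  atom 16: aromatic c, 3 neighbours → 0 H
  atom 17: C, bond orders sum to 4 (valence 4) → 0 H
  atom 18: O, bond orders sum to 2 (valence 2) → 0 H
  atom 19: O, bond orders sum to 2 (valence 2) → 0 H
  atom 20: C, bond orders sum to 1 (valence 4) → 3 H
Totals → C:12, H:14, N:2, O:6.
In Hill order: C12H14N2O6.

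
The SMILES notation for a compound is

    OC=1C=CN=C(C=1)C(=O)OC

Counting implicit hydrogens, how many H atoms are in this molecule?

Walk through each heavy atom and fill implicit hydrogens from standard valence (C 4, N 3, O 2, S 2, halogen 1):
  atom 1: O, bond orders sum to 1 (valence 2) → 1 H
  atom 2: C, bond orders sum to 4 (valence 4) → 0 H
  atom 3: C, bond orders sum to 3 (valence 4) → 1 H
  atom 4: C, bond orders sum to 3 (valence 4) → 1 H
  atom 5: N, bond orders sum to 3 (valence 3) → 0 H
  atom 6: C, bond orders sum to 4 (valence 4) → 0 H
  atom 7: C, bond orders sum to 3 (valence 4) → 1 H
  atom 8: C, bond orders sum to 4 (valence 4) → 0 H
  atom 9: O, bond orders sum to 2 (valence 2) → 0 H
  atom 10: O, bond orders sum to 2 (valence 2) → 0 H
  atom 11: C, bond orders sum to 1 (valence 4) → 3 H
Total hydrogens: 7.

7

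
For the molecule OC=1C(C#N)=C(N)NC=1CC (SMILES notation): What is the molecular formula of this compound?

Walk through each heavy atom and fill implicit hydrogens from standard valence (C 4, N 3, O 2, S 2, halogen 1):
  atom 1: O, bond orders sum to 1 (valence 2) → 1 H
  atom 2: C, bond orders sum to 4 (valence 4) → 0 H
  atom 3: C, bond orders sum to 4 (valence 4) → 0 H
  atom 4: C, bond orders sum to 4 (valence 4) → 0 H
  atom 5: N, bond orders sum to 3 (valence 3) → 0 H
  atom 6: C, bond orders sum to 4 (valence 4) → 0 H
  atom 7: N, bond orders sum to 1 (valence 3) → 2 H
  atom 8: N, bond orders sum to 2 (valence 3) → 1 H
  atom 9: C, bond orders sum to 4 (valence 4) → 0 H
  atom 10: C, bond orders sum to 2 (valence 4) → 2 H
  atom 11: C, bond orders sum to 1 (valence 4) → 3 H
Totals → C:7, H:9, N:3, O:1.
In Hill order: C7H9N3O.

C7H9N3O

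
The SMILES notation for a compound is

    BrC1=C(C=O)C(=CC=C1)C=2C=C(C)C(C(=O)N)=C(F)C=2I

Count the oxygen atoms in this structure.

Scan the SMILES for O atoms (remember two-letter symbols like Cl and Br are single atoms).
Oxygen count: 2.

2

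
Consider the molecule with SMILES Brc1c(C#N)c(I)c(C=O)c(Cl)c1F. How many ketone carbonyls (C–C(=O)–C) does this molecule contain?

0

Scan the SMILES for the ketone motif — none present.
Groups that are present: 1 aldehyde, 1 nitrile.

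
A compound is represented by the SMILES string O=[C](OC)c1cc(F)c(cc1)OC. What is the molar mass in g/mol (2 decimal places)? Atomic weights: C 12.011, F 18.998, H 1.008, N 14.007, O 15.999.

First, the molecular formula is C9H9FO3 (counting implicit H from valence).
  C: 9 × 12.011 = 108.099
  F: 1 × 18.998 = 18.998
  H: 9 × 1.008 = 9.072
  O: 3 × 15.999 = 47.997
Sum: 9×12.011 + 1×18.998 + 9×1.008 + 3×15.999 = 184.166 → 184.17 g/mol.

184.17 g/mol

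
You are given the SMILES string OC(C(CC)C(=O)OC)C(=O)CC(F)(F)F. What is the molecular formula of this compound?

Walk through each heavy atom and fill implicit hydrogens from standard valence (C 4, N 3, O 2, S 2, halogen 1):
  atom 1: O, bond orders sum to 1 (valence 2) → 1 H
  atom 2: C, bond orders sum to 3 (valence 4) → 1 H
  atom 3: C, bond orders sum to 3 (valence 4) → 1 H
  atom 4: C, bond orders sum to 2 (valence 4) → 2 H
  atom 5: C, bond orders sum to 1 (valence 4) → 3 H
  atom 6: C, bond orders sum to 4 (valence 4) → 0 H
  atom 7: O, bond orders sum to 2 (valence 2) → 0 H
  atom 8: O, bond orders sum to 2 (valence 2) → 0 H
  atom 9: C, bond orders sum to 1 (valence 4) → 3 H
  atom 10: C, bond orders sum to 4 (valence 4) → 0 H
  atom 11: O, bond orders sum to 2 (valence 2) → 0 H
  atom 12: C, bond orders sum to 2 (valence 4) → 2 H
  atom 13: C, bond orders sum to 4 (valence 4) → 0 H
  atom 14: F (halogen, monovalent) → 0 H
  atom 15: F (halogen, monovalent) → 0 H
  atom 16: F (halogen, monovalent) → 0 H
Totals → C:9, H:13, F:3, O:4.

C9H13F3O4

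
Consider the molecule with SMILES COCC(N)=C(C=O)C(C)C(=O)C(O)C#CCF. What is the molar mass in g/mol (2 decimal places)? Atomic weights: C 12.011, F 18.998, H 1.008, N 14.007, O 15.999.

257.26 g/mol

First, the molecular formula is C12H16FNO4 (counting implicit H from valence).
  C: 12 × 12.011 = 144.132
  F: 1 × 18.998 = 18.998
  H: 16 × 1.008 = 16.128
  N: 1 × 14.007 = 14.007
  O: 4 × 15.999 = 63.996
Sum: 12×12.011 + 1×18.998 + 16×1.008 + 1×14.007 + 4×15.999 = 257.261 → 257.26 g/mol.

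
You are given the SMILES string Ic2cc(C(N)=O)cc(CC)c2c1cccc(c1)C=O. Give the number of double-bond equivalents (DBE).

10

Molecular formula: C16H14INO2.
DoU = (2C + 2 + N − H − X) / 2, where X is the halogen count and O/S are ignored.
    = (2·16 + 2 + 1 − 14 − 1) / 2 = 20 / 2 = 10.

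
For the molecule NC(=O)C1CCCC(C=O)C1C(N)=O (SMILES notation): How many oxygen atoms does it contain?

3

Scan the SMILES for O atoms (remember two-letter symbols like Cl and Br are single atoms).
Oxygen count: 3.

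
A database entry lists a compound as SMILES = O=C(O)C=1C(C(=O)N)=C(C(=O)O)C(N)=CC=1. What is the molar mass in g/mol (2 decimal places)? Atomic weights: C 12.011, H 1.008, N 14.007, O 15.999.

224.17 g/mol

First, the molecular formula is C9H8N2O5 (counting implicit H from valence).
  C: 9 × 12.011 = 108.099
  H: 8 × 1.008 = 8.064
  N: 2 × 14.007 = 28.014
  O: 5 × 15.999 = 79.995
Sum: 9×12.011 + 8×1.008 + 2×14.007 + 5×15.999 = 224.172 → 224.17 g/mol.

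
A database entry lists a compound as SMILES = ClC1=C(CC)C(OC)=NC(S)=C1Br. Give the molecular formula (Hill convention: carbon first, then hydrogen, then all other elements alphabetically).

Walk through each heavy atom and fill implicit hydrogens from standard valence (C 4, N 3, O 2, S 2, halogen 1):
  atom 1: Cl (halogen, monovalent) → 0 H
  atom 2: C, bond orders sum to 4 (valence 4) → 0 H
  atom 3: C, bond orders sum to 4 (valence 4) → 0 H
  atom 4: C, bond orders sum to 2 (valence 4) → 2 H
  atom 5: C, bond orders sum to 1 (valence 4) → 3 H
  atom 6: C, bond orders sum to 4 (valence 4) → 0 H
  atom 7: O, bond orders sum to 2 (valence 2) → 0 H
  atom 8: C, bond orders sum to 1 (valence 4) → 3 H
  atom 9: N, bond orders sum to 3 (valence 3) → 0 H
  atom 10: C, bond orders sum to 4 (valence 4) → 0 H
  atom 11: S, bond orders sum to 1 (valence 2) → 1 H
  atom 12: C, bond orders sum to 4 (valence 4) → 0 H
  atom 13: Br (halogen, monovalent) → 0 H
Totals → C:8, H:9, Br:1, Cl:1, N:1, O:1, S:1.
In Hill order: C8H9BrClNOS.

C8H9BrClNOS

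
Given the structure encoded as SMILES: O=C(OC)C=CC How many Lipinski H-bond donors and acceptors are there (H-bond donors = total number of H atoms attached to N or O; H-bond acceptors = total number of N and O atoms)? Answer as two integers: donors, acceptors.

Donors: find every N or O and count the H atoms it carries.
  atom 1 (O): bond orders sum to 2 → 0 H
  atom 3 (O): bond orders sum to 2 → 0 H
Lipinski HBD = 0.
Acceptors: N atoms = 0, O atoms = 2 → HBA = 2.

0, 2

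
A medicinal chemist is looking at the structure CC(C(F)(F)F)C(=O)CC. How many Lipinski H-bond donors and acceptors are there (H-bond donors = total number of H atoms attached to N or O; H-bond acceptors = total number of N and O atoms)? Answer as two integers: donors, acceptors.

0, 1

Donors: find every N or O and count the H atoms it carries.
  atom 8 (O): bond orders sum to 2 → 0 H
Lipinski HBD = 0.
Acceptors: N atoms = 0, O atoms = 1 → HBA = 1.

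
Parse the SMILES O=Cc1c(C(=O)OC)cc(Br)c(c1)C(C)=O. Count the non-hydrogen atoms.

Every atom symbol written in the SMILES (organic subset) is one heavy atom; implicit H are not written.
Heavy atoms by element → Br:1, C:11, O:4.
Total: 16.

16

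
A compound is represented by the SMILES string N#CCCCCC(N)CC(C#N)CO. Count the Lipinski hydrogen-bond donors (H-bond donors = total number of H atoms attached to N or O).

3

Donors: find every N or O and count the H atoms it carries.
  atom 1 (N): bond orders sum to 3 → 0 H
  atom 8 (N): bond orders sum to 1 → 2 H
  atom 12 (N): bond orders sum to 3 → 0 H
  atom 14 (O): bond orders sum to 1 → 1 H
Lipinski HBD = 3.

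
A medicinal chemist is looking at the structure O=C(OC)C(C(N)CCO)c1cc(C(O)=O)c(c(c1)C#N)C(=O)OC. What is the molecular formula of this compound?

Walk through each heavy atom and fill implicit hydrogens from standard valence (C 4, N 3, O 2, S 2, halogen 1); for lowercase aromatic atoms, an aromatic c carries 1 H when it has two neighbours and 0 H with three, and aromatic n carries 0 H:
  atom 1: O, bond orders sum to 2 (valence 2) → 0 H
  atom 2: C, bond orders sum to 4 (valence 4) → 0 H
  atom 3: O, bond orders sum to 2 (valence 2) → 0 H
  atom 4: C, bond orders sum to 1 (valence 4) → 3 H
  atom 5: C, bond orders sum to 3 (valence 4) → 1 H
  atom 6: C, bond orders sum to 3 (valence 4) → 1 H
  atom 7: N, bond orders sum to 1 (valence 3) → 2 H
  atom 8: C, bond orders sum to 2 (valence 4) → 2 H
  atom 9: C, bond orders sum to 2 (valence 4) → 2 H
  atom 10: O, bond orders sum to 1 (valence 2) → 1 H
  atom 11: aromatic c, 3 neighbours → 0 H
  atom 12: aromatic c, 2 neighbours → 1 H
  atom 13: aromatic c, 3 neighbours → 0 H
  atom 14: C, bond orders sum to 4 (valence 4) → 0 H
  atom 15: O, bond orders sum to 1 (valence 2) → 1 H
  atom 16: O, bond orders sum to 2 (valence 2) → 0 H
  atom 17: aromatic c, 3 neighbours → 0 H
  atom 18: aromatic c, 3 neighbours → 0 H
  atom 19: aromatic c, 2 neighbours → 1 H
  atom 20: C, bond orders sum to 4 (valence 4) → 0 H
  atom 21: N, bond orders sum to 3 (valence 3) → 0 H
  atom 22: C, bond orders sum to 4 (valence 4) → 0 H
  atom 23: O, bond orders sum to 2 (valence 2) → 0 H
  atom 24: O, bond orders sum to 2 (valence 2) → 0 H
  atom 25: C, bond orders sum to 1 (valence 4) → 3 H
Totals → C:16, H:18, N:2, O:7.
In Hill order: C16H18N2O7.

C16H18N2O7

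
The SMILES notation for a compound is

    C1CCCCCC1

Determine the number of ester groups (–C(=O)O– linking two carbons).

0

Scan the SMILES for the ester motif — none present.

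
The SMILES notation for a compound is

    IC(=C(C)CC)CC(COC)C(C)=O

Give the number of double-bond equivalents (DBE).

2

Degree of unsaturation = (number of rings) + (number of π bonds).
Ring closures in the SMILES: 0.
π bonds: 2 double bonds (each 1 DoU) → 2 DoU from unsaturation.
Total DoU = 0 + 2 = 2.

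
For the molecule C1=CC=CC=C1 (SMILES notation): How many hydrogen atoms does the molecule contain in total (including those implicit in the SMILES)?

6

Walk through each heavy atom and fill implicit hydrogens from standard valence (C 4, N 3, O 2, S 2, halogen 1):
  atom 1: C, bond orders sum to 3 (valence 4) → 1 H
  atom 2: C, bond orders sum to 3 (valence 4) → 1 H
  atom 3: C, bond orders sum to 3 (valence 4) → 1 H
  atom 4: C, bond orders sum to 3 (valence 4) → 1 H
  atom 5: C, bond orders sum to 3 (valence 4) → 1 H
  atom 6: C, bond orders sum to 3 (valence 4) → 1 H
Total hydrogens: 6.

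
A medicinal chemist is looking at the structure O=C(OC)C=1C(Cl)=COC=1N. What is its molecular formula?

C6H6ClNO3

Walk through each heavy atom and fill implicit hydrogens from standard valence (C 4, N 3, O 2, S 2, halogen 1):
  atom 1: O, bond orders sum to 2 (valence 2) → 0 H
  atom 2: C, bond orders sum to 4 (valence 4) → 0 H
  atom 3: O, bond orders sum to 2 (valence 2) → 0 H
  atom 4: C, bond orders sum to 1 (valence 4) → 3 H
  atom 5: C, bond orders sum to 4 (valence 4) → 0 H
  atom 6: C, bond orders sum to 4 (valence 4) → 0 H
  atom 7: Cl (halogen, monovalent) → 0 H
  atom 8: C, bond orders sum to 3 (valence 4) → 1 H
  atom 9: O, bond orders sum to 2 (valence 2) → 0 H
  atom 10: C, bond orders sum to 4 (valence 4) → 0 H
  atom 11: N, bond orders sum to 1 (valence 3) → 2 H
Totals → C:6, H:6, Cl:1, N:1, O:3.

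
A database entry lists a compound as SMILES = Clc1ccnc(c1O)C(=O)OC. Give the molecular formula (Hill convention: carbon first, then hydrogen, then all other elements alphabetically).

Walk through each heavy atom and fill implicit hydrogens from standard valence (C 4, N 3, O 2, S 2, halogen 1); for lowercase aromatic atoms, an aromatic c carries 1 H when it has two neighbours and 0 H with three, and aromatic n carries 0 H:
  atom 1: Cl (halogen, monovalent) → 0 H
  atom 2: aromatic c, 3 neighbours → 0 H
  atom 3: aromatic c, 2 neighbours → 1 H
  atom 4: aromatic c, 2 neighbours → 1 H
  atom 5: aromatic n, 2 neighbours → 0 H
  atom 6: aromatic c, 3 neighbours → 0 H
  atom 7: aromatic c, 3 neighbours → 0 H
  atom 8: O, bond orders sum to 1 (valence 2) → 1 H
  atom 9: C, bond orders sum to 4 (valence 4) → 0 H
  atom 10: O, bond orders sum to 2 (valence 2) → 0 H
  atom 11: O, bond orders sum to 2 (valence 2) → 0 H
  atom 12: C, bond orders sum to 1 (valence 4) → 3 H
Totals → C:7, H:6, Cl:1, N:1, O:3.
In Hill order: C7H6ClNO3.

C7H6ClNO3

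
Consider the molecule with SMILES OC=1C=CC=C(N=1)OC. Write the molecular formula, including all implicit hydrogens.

C6H7NO2

Walk through each heavy atom and fill implicit hydrogens from standard valence (C 4, N 3, O 2, S 2, halogen 1):
  atom 1: O, bond orders sum to 1 (valence 2) → 1 H
  atom 2: C, bond orders sum to 4 (valence 4) → 0 H
  atom 3: C, bond orders sum to 3 (valence 4) → 1 H
  atom 4: C, bond orders sum to 3 (valence 4) → 1 H
  atom 5: C, bond orders sum to 3 (valence 4) → 1 H
  atom 6: C, bond orders sum to 4 (valence 4) → 0 H
  atom 7: N, bond orders sum to 3 (valence 3) → 0 H
  atom 8: O, bond orders sum to 2 (valence 2) → 0 H
  atom 9: C, bond orders sum to 1 (valence 4) → 3 H
Totals → C:6, H:7, N:1, O:2.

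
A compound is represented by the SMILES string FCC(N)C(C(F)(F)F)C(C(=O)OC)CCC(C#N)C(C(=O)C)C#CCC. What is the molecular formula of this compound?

Walk through each heavy atom and fill implicit hydrogens from standard valence (C 4, N 3, O 2, S 2, halogen 1):
  atom 1: F (halogen, monovalent) → 0 H
  atom 2: C, bond orders sum to 2 (valence 4) → 2 H
  atom 3: C, bond orders sum to 3 (valence 4) → 1 H
  atom 4: N, bond orders sum to 1 (valence 3) → 2 H
  atom 5: C, bond orders sum to 3 (valence 4) → 1 H
  atom 6: C, bond orders sum to 4 (valence 4) → 0 H
  atom 7: F (halogen, monovalent) → 0 H
  atom 8: F (halogen, monovalent) → 0 H
  atom 9: F (halogen, monovalent) → 0 H
  atom 10: C, bond orders sum to 3 (valence 4) → 1 H
  atom 11: C, bond orders sum to 4 (valence 4) → 0 H
  atom 12: O, bond orders sum to 2 (valence 2) → 0 H
  atom 13: O, bond orders sum to 2 (valence 2) → 0 H
  atom 14: C, bond orders sum to 1 (valence 4) → 3 H
  atom 15: C, bond orders sum to 2 (valence 4) → 2 H
  atom 16: C, bond orders sum to 2 (valence 4) → 2 H
  atom 17: C, bond orders sum to 3 (valence 4) → 1 H
  atom 18: C, bond orders sum to 4 (valence 4) → 0 H
  atom 19: N, bond orders sum to 3 (valence 3) → 0 H
  atom 20: C, bond orders sum to 3 (valence 4) → 1 H
  atom 21: C, bond orders sum to 4 (valence 4) → 0 H
  atom 22: O, bond orders sum to 2 (valence 2) → 0 H
  atom 23: C, bond orders sum to 1 (valence 4) → 3 H
  atom 24: C, bond orders sum to 4 (valence 4) → 0 H
  atom 25: C, bond orders sum to 4 (valence 4) → 0 H
  atom 26: C, bond orders sum to 2 (valence 4) → 2 H
  atom 27: C, bond orders sum to 1 (valence 4) → 3 H
Totals → C:18, H:24, F:4, N:2, O:3.

C18H24F4N2O3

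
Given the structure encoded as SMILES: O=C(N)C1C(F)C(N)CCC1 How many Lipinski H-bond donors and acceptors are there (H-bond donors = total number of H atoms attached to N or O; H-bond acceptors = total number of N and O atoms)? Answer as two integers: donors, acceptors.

Donors: find every N or O and count the H atoms it carries.
  atom 1 (O): bond orders sum to 2 → 0 H
  atom 3 (N): bond orders sum to 1 → 2 H
  atom 8 (N): bond orders sum to 1 → 2 H
Lipinski HBD = 4.
Acceptors: N atoms = 2, O atoms = 1 → HBA = 3.

4, 3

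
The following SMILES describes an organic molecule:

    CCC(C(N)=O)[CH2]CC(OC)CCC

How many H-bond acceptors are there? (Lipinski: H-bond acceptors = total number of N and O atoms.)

N atoms: 1; O atoms: 2.
Lipinski HBA = 1 + 2 = 3.

3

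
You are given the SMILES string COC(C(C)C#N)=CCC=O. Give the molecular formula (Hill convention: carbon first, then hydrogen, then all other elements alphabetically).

C8H11NO2

Walk through each heavy atom and fill implicit hydrogens from standard valence (C 4, N 3, O 2, S 2, halogen 1):
  atom 1: C, bond orders sum to 1 (valence 4) → 3 H
  atom 2: O, bond orders sum to 2 (valence 2) → 0 H
  atom 3: C, bond orders sum to 4 (valence 4) → 0 H
  atom 4: C, bond orders sum to 3 (valence 4) → 1 H
  atom 5: C, bond orders sum to 1 (valence 4) → 3 H
  atom 6: C, bond orders sum to 4 (valence 4) → 0 H
  atom 7: N, bond orders sum to 3 (valence 3) → 0 H
  atom 8: C, bond orders sum to 3 (valence 4) → 1 H
  atom 9: C, bond orders sum to 2 (valence 4) → 2 H
  atom 10: C, bond orders sum to 3 (valence 4) → 1 H
  atom 11: O, bond orders sum to 2 (valence 2) → 0 H
Totals → C:8, H:11, N:1, O:2.
In Hill order: C8H11NO2.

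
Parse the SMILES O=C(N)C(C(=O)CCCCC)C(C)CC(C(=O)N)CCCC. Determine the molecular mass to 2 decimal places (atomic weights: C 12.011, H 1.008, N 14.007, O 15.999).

312.45 g/mol

First, the molecular formula is C17H32N2O3 (counting implicit H from valence).
  C: 17 × 12.011 = 204.187
  H: 32 × 1.008 = 32.256
  N: 2 × 14.007 = 28.014
  O: 3 × 15.999 = 47.997
Sum: 17×12.011 + 32×1.008 + 2×14.007 + 3×15.999 = 312.454 → 312.45 g/mol.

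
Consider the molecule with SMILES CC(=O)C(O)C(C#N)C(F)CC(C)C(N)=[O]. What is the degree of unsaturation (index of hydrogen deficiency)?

4

Molecular formula: C10H15FN2O3.
DoU = (2C + 2 + N − H − X) / 2, where X is the halogen count and O/S are ignored.
    = (2·10 + 2 + 2 − 15 − 1) / 2 = 8 / 2 = 4.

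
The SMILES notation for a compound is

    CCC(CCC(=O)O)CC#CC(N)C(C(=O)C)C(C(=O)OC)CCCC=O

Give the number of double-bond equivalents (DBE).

6

Degree of unsaturation = (number of rings) + (number of π bonds).
Ring closures in the SMILES: 0.
π bonds: 4 double bonds (each 1 DoU), 1 triple bond (each 2 DoU) → 6 DoU from unsaturation.
Total DoU = 0 + 6 = 6.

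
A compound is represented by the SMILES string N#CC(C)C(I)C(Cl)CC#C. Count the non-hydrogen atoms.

11

Every atom symbol written in the SMILES (organic subset) is one heavy atom; implicit H are not written.
Heavy atoms by element → C:8, Cl:1, I:1, N:1.
Total: 11.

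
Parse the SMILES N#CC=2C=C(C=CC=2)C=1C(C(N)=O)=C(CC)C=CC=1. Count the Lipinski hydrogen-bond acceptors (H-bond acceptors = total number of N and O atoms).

3

N atoms: 2; O atoms: 1.
Lipinski HBA = 2 + 1 = 3.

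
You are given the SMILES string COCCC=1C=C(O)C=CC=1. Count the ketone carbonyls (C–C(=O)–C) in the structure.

Scan the SMILES for the ketone motif — none present.
Groups that are present: 1 ether, 1 hydroxyl.

0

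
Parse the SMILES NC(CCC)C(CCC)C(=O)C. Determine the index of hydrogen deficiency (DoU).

1

Molecular formula: C10H21NO.
DoU = (2C + 2 + N − H − X) / 2, where X is the halogen count and O/S are ignored.
    = (2·10 + 2 + 1 − 21 − 0) / 2 = 2 / 2 = 1.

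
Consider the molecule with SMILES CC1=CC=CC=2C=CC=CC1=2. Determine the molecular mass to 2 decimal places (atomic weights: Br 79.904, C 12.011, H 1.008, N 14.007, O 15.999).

First, the molecular formula is C11H10 (counting implicit H from valence).
  C: 11 × 12.011 = 132.121
  H: 10 × 1.008 = 10.080
Sum: 11×12.011 + 10×1.008 = 142.201 → 142.20 g/mol.

142.20 g/mol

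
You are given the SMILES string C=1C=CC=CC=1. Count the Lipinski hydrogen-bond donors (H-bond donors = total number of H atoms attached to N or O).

0

Donors: find every N or O and count the H atoms it carries.
  (no N or O atoms present)
Lipinski HBD = 0.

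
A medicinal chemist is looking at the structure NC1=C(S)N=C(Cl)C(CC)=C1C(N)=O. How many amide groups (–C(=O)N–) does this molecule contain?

The amide motif appears at heavy-atom position 12 in the SMILES.
Other groups present: 1 primary amine, 1 thiol.
Amide count: 1.

1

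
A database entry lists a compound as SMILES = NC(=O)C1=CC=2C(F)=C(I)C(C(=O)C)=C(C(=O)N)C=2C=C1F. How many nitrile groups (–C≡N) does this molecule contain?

Scan the SMILES for the nitrile motif — none present.
Groups that are present: 2 amide, 1 ketone.

0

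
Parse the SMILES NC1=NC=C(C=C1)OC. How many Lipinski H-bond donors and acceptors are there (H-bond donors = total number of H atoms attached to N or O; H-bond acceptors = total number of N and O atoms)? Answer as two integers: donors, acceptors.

Donors: find every N or O and count the H atoms it carries.
  atom 1 (N): bond orders sum to 1 → 2 H
  atom 3 (N): bond orders sum to 3 → 0 H
  atom 8 (O): bond orders sum to 2 → 0 H
Lipinski HBD = 2.
Acceptors: N atoms = 2, O atoms = 1 → HBA = 3.

2, 3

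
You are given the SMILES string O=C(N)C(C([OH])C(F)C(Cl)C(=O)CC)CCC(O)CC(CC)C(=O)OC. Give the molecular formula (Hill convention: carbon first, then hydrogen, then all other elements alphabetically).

C17H29ClFNO6

Walk through each heavy atom and fill implicit hydrogens from standard valence (C 4, N 3, O 2, S 2, halogen 1):
  atom 1: O, bond orders sum to 2 (valence 2) → 0 H
  atom 2: C, bond orders sum to 4 (valence 4) → 0 H
  atom 3: N, bond orders sum to 1 (valence 3) → 2 H
  atom 4: C, bond orders sum to 3 (valence 4) → 1 H
  atom 5: C, bond orders sum to 3 (valence 4) → 1 H
  atom 6: O with explicit H count 1
  atom 7: C, bond orders sum to 3 (valence 4) → 1 H
  atom 8: F (halogen, monovalent) → 0 H
  atom 9: C, bond orders sum to 3 (valence 4) → 1 H
  atom 10: Cl (halogen, monovalent) → 0 H
  atom 11: C, bond orders sum to 4 (valence 4) → 0 H
  atom 12: O, bond orders sum to 2 (valence 2) → 0 H
  atom 13: C, bond orders sum to 2 (valence 4) → 2 H
  atom 14: C, bond orders sum to 1 (valence 4) → 3 H
  atom 15: C, bond orders sum to 2 (valence 4) → 2 H
  atom 16: C, bond orders sum to 2 (valence 4) → 2 H
  atom 17: C, bond orders sum to 3 (valence 4) → 1 H
  atom 18: O, bond orders sum to 1 (valence 2) → 1 H
  atom 19: C, bond orders sum to 2 (valence 4) → 2 H
  atom 20: C, bond orders sum to 3 (valence 4) → 1 H
  atom 21: C, bond orders sum to 2 (valence 4) → 2 H
  atom 22: C, bond orders sum to 1 (valence 4) → 3 H
  atom 23: C, bond orders sum to 4 (valence 4) → 0 H
  atom 24: O, bond orders sum to 2 (valence 2) → 0 H
  atom 25: O, bond orders sum to 2 (valence 2) → 0 H
  atom 26: C, bond orders sum to 1 (valence 4) → 3 H
Totals → C:17, H:29, Cl:1, F:1, N:1, O:6.
In Hill order: C17H29ClFNO6.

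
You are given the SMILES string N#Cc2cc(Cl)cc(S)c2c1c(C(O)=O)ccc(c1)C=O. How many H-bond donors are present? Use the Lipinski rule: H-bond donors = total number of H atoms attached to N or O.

1

Donors: find every N or O and count the H atoms it carries.
  atom 1 (N): bond orders sum to 3 → 0 H
  atom 14 (O): bond orders sum to 1 → 1 H
  atom 15 (O): bond orders sum to 2 → 0 H
  atom 21 (O): bond orders sum to 2 → 0 H
Lipinski HBD = 1.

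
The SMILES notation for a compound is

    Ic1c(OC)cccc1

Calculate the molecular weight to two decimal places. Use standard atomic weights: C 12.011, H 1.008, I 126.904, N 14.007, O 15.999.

234.04 g/mol

First, the molecular formula is C7H7IO (counting implicit H from valence).
  C: 7 × 12.011 = 84.077
  H: 7 × 1.008 = 7.056
  I: 1 × 126.904 = 126.904
  O: 1 × 15.999 = 15.999
Sum: 7×12.011 + 7×1.008 + 1×126.904 + 1×15.999 = 234.036 → 234.04 g/mol.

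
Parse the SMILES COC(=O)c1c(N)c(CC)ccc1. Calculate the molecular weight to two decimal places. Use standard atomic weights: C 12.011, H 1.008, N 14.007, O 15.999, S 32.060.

179.22 g/mol

First, the molecular formula is C10H13NO2 (counting implicit H from valence).
  C: 10 × 12.011 = 120.110
  H: 13 × 1.008 = 13.104
  N: 1 × 14.007 = 14.007
  O: 2 × 15.999 = 31.998
Sum: 10×12.011 + 13×1.008 + 1×14.007 + 2×15.999 = 179.219 → 179.22 g/mol.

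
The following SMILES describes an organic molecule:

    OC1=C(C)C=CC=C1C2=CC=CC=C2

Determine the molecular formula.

C13H12O

Walk through each heavy atom and fill implicit hydrogens from standard valence (C 4, N 3, O 2, S 2, halogen 1):
  atom 1: O, bond orders sum to 1 (valence 2) → 1 H
  atom 2: C, bond orders sum to 4 (valence 4) → 0 H
  atom 3: C, bond orders sum to 4 (valence 4) → 0 H
  atom 4: C, bond orders sum to 1 (valence 4) → 3 H
  atom 5: C, bond orders sum to 3 (valence 4) → 1 H
  atom 6: C, bond orders sum to 3 (valence 4) → 1 H
  atom 7: C, bond orders sum to 3 (valence 4) → 1 H
  atom 8: C, bond orders sum to 4 (valence 4) → 0 H
  atom 9: C, bond orders sum to 4 (valence 4) → 0 H
  atom 10: C, bond orders sum to 3 (valence 4) → 1 H
  atom 11: C, bond orders sum to 3 (valence 4) → 1 H
  atom 12: C, bond orders sum to 3 (valence 4) → 1 H
  atom 13: C, bond orders sum to 3 (valence 4) → 1 H
  atom 14: C, bond orders sum to 3 (valence 4) → 1 H
Totals → C:13, H:12, O:1.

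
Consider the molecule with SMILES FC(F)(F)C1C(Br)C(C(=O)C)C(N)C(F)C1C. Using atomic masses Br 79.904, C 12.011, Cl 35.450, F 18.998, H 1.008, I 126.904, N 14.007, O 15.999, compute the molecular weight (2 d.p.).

320.12 g/mol

First, the molecular formula is C10H14BrF4NO (counting implicit H from valence).
  Br: 1 × 79.904 = 79.904
  C: 10 × 12.011 = 120.110
  F: 4 × 18.998 = 75.992
  H: 14 × 1.008 = 14.112
  N: 1 × 14.007 = 14.007
  O: 1 × 15.999 = 15.999
Sum: 1×79.904 + 10×12.011 + 4×18.998 + 14×1.008 + 1×14.007 + 1×15.999 = 320.124 → 320.12 g/mol.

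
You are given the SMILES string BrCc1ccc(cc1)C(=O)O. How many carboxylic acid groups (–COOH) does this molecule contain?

The carboxylic acid motif appears at heavy-atom position 9 in the SMILES.
Carboxylic acid count: 1.

1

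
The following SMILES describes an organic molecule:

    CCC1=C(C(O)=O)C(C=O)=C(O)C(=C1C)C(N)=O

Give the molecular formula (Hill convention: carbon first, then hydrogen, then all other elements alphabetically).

C12H13NO5

Walk through each heavy atom and fill implicit hydrogens from standard valence (C 4, N 3, O 2, S 2, halogen 1):
  atom 1: C, bond orders sum to 1 (valence 4) → 3 H
  atom 2: C, bond orders sum to 2 (valence 4) → 2 H
  atom 3: C, bond orders sum to 4 (valence 4) → 0 H
  atom 4: C, bond orders sum to 4 (valence 4) → 0 H
  atom 5: C, bond orders sum to 4 (valence 4) → 0 H
  atom 6: O, bond orders sum to 1 (valence 2) → 1 H
  atom 7: O, bond orders sum to 2 (valence 2) → 0 H
  atom 8: C, bond orders sum to 4 (valence 4) → 0 H
  atom 9: C, bond orders sum to 3 (valence 4) → 1 H
  atom 10: O, bond orders sum to 2 (valence 2) → 0 H
  atom 11: C, bond orders sum to 4 (valence 4) → 0 H
  atom 12: O, bond orders sum to 1 (valence 2) → 1 H
  atom 13: C, bond orders sum to 4 (valence 4) → 0 H
  atom 14: C, bond orders sum to 4 (valence 4) → 0 H
  atom 15: C, bond orders sum to 1 (valence 4) → 3 H
  atom 16: C, bond orders sum to 4 (valence 4) → 0 H
  atom 17: N, bond orders sum to 1 (valence 3) → 2 H
  atom 18: O, bond orders sum to 2 (valence 2) → 0 H
Totals → C:12, H:13, N:1, O:5.
In Hill order: C12H13NO5.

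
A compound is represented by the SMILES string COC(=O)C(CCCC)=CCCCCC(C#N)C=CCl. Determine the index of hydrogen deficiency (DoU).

5

Molecular formula: C16H24ClNO2.
DoU = (2C + 2 + N − H − X) / 2, where X is the halogen count and O/S are ignored.
    = (2·16 + 2 + 1 − 24 − 1) / 2 = 10 / 2 = 5.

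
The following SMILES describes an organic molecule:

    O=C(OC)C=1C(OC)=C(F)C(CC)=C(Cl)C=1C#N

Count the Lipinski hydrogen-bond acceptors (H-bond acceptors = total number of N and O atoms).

4

N atoms: 1; O atoms: 3.
Lipinski HBA = 1 + 3 = 4.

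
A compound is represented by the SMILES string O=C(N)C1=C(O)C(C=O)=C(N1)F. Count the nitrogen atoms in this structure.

2

Scan the SMILES for N atoms (remember two-letter symbols like Cl and Br are single atoms).
Nitrogen count: 2.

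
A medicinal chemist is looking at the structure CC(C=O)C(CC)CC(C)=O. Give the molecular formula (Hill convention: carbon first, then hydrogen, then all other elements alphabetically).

C9H16O2

Walk through each heavy atom and fill implicit hydrogens from standard valence (C 4, N 3, O 2, S 2, halogen 1):
  atom 1: C, bond orders sum to 1 (valence 4) → 3 H
  atom 2: C, bond orders sum to 3 (valence 4) → 1 H
  atom 3: C, bond orders sum to 3 (valence 4) → 1 H
  atom 4: O, bond orders sum to 2 (valence 2) → 0 H
  atom 5: C, bond orders sum to 3 (valence 4) → 1 H
  atom 6: C, bond orders sum to 2 (valence 4) → 2 H
  atom 7: C, bond orders sum to 1 (valence 4) → 3 H
  atom 8: C, bond orders sum to 2 (valence 4) → 2 H
  atom 9: C, bond orders sum to 4 (valence 4) → 0 H
  atom 10: C, bond orders sum to 1 (valence 4) → 3 H
  atom 11: O, bond orders sum to 2 (valence 2) → 0 H
Totals → C:9, H:16, O:2.
In Hill order: C9H16O2.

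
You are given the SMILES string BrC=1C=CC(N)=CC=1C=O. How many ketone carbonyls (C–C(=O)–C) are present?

Scan the SMILES for the ketone motif — none present.
Groups that are present: 1 aldehyde, 1 primary amine.

0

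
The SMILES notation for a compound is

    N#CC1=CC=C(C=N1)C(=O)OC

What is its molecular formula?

Walk through each heavy atom and fill implicit hydrogens from standard valence (C 4, N 3, O 2, S 2, halogen 1):
  atom 1: N, bond orders sum to 3 (valence 3) → 0 H
  atom 2: C, bond orders sum to 4 (valence 4) → 0 H
  atom 3: C, bond orders sum to 4 (valence 4) → 0 H
  atom 4: C, bond orders sum to 3 (valence 4) → 1 H
  atom 5: C, bond orders sum to 3 (valence 4) → 1 H
  atom 6: C, bond orders sum to 4 (valence 4) → 0 H
  atom 7: C, bond orders sum to 3 (valence 4) → 1 H
  atom 8: N, bond orders sum to 3 (valence 3) → 0 H
  atom 9: C, bond orders sum to 4 (valence 4) → 0 H
  atom 10: O, bond orders sum to 2 (valence 2) → 0 H
  atom 11: O, bond orders sum to 2 (valence 2) → 0 H
  atom 12: C, bond orders sum to 1 (valence 4) → 3 H
Totals → C:8, H:6, N:2, O:2.
In Hill order: C8H6N2O2.

C8H6N2O2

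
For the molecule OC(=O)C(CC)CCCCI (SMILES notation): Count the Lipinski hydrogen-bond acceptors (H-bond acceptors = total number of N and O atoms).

2

N atoms: 0; O atoms: 2.
Lipinski HBA = 0 + 2 = 2.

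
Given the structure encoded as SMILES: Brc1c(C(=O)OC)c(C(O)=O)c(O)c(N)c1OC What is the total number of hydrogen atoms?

Walk through each heavy atom and fill implicit hydrogens from standard valence (C 4, N 3, O 2, S 2, halogen 1); for lowercase aromatic atoms, an aromatic c carries 1 H when it has two neighbours and 0 H with three, and aromatic n carries 0 H:
  atom 1: Br (halogen, monovalent) → 0 H
  atom 2: aromatic c, 3 neighbours → 0 H
  atom 3: aromatic c, 3 neighbours → 0 H
  atom 4: C, bond orders sum to 4 (valence 4) → 0 H
  atom 5: O, bond orders sum to 2 (valence 2) → 0 H
  atom 6: O, bond orders sum to 2 (valence 2) → 0 H
  atom 7: C, bond orders sum to 1 (valence 4) → 3 H
  atom 8: aromatic c, 3 neighbours → 0 H
  atom 9: C, bond orders sum to 4 (valence 4) → 0 H
  atom 10: O, bond orders sum to 1 (valence 2) → 1 H
  atom 11: O, bond orders sum to 2 (valence 2) → 0 H
  atom 12: aromatic c, 3 neighbours → 0 H
  atom 13: O, bond orders sum to 1 (valence 2) → 1 H
  atom 14: aromatic c, 3 neighbours → 0 H
  atom 15: N, bond orders sum to 1 (valence 3) → 2 H
  atom 16: aromatic c, 3 neighbours → 0 H
  atom 17: O, bond orders sum to 2 (valence 2) → 0 H
  atom 18: C, bond orders sum to 1 (valence 4) → 3 H
Total hydrogens: 10.

10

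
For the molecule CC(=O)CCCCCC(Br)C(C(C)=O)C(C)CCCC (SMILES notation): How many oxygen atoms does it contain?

Scan the SMILES for O atoms (remember two-letter symbols like Cl and Br are single atoms).
Oxygen count: 2.

2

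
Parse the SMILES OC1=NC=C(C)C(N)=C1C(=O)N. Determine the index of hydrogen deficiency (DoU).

5

Molecular formula: C7H9N3O2.
DoU = (2C + 2 + N − H − X) / 2, where X is the halogen count and O/S are ignored.
    = (2·7 + 2 + 3 − 9 − 0) / 2 = 10 / 2 = 5.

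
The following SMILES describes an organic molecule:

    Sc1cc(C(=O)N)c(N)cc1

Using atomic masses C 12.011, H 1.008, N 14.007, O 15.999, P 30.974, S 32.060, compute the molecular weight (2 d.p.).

First, the molecular formula is C7H8N2OS (counting implicit H from valence).
  C: 7 × 12.011 = 84.077
  H: 8 × 1.008 = 8.064
  N: 2 × 14.007 = 28.014
  O: 1 × 15.999 = 15.999
  S: 1 × 32.060 = 32.060
Sum: 7×12.011 + 8×1.008 + 2×14.007 + 1×15.999 + 1×32.060 = 168.214 → 168.21 g/mol.

168.21 g/mol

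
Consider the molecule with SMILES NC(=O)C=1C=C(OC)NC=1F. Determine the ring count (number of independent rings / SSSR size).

1

In SMILES, each pair of matching ring-closure digits denotes one ring-closing bond; the number of such bonds equals the number of independent rings.
Ring-closure bonds here: 1.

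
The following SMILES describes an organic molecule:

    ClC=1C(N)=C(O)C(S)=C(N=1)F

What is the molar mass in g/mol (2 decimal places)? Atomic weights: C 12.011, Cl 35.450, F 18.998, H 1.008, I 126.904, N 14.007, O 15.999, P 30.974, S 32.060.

194.61 g/mol

First, the molecular formula is C5H4ClFN2OS (counting implicit H from valence).
  C: 5 × 12.011 = 60.055
  Cl: 1 × 35.450 = 35.450
  F: 1 × 18.998 = 18.998
  H: 4 × 1.008 = 4.032
  N: 2 × 14.007 = 28.014
  O: 1 × 15.999 = 15.999
  S: 1 × 32.060 = 32.060
Sum: 5×12.011 + 1×35.450 + 1×18.998 + 4×1.008 + 2×14.007 + 1×15.999 + 1×32.060 = 194.608 → 194.61 g/mol.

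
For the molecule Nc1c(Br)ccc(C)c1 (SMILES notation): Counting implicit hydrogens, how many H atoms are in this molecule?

8

Walk through each heavy atom and fill implicit hydrogens from standard valence (C 4, N 3, O 2, S 2, halogen 1); for lowercase aromatic atoms, an aromatic c carries 1 H when it has two neighbours and 0 H with three, and aromatic n carries 0 H:
  atom 1: N, bond orders sum to 1 (valence 3) → 2 H
  atom 2: aromatic c, 3 neighbours → 0 H
  atom 3: aromatic c, 3 neighbours → 0 H
  atom 4: Br (halogen, monovalent) → 0 H
  atom 5: aromatic c, 2 neighbours → 1 H
  atom 6: aromatic c, 2 neighbours → 1 H
  atom 7: aromatic c, 3 neighbours → 0 H
  atom 8: C, bond orders sum to 1 (valence 4) → 3 H
  atom 9: aromatic c, 2 neighbours → 1 H
Total hydrogens: 8.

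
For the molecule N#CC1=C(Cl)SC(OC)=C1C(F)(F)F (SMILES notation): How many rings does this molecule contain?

1

In SMILES, each pair of matching ring-closure digits denotes one ring-closing bond; the number of such bonds equals the number of independent rings.
Ring-closure bonds here: 1.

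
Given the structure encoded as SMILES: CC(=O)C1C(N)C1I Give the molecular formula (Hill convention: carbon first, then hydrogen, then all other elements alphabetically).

Walk through each heavy atom and fill implicit hydrogens from standard valence (C 4, N 3, O 2, S 2, halogen 1):
  atom 1: C, bond orders sum to 1 (valence 4) → 3 H
  atom 2: C, bond orders sum to 4 (valence 4) → 0 H
  atom 3: O, bond orders sum to 2 (valence 2) → 0 H
  atom 4: C, bond orders sum to 3 (valence 4) → 1 H
  atom 5: C, bond orders sum to 3 (valence 4) → 1 H
  atom 6: N, bond orders sum to 1 (valence 3) → 2 H
  atom 7: C, bond orders sum to 3 (valence 4) → 1 H
  atom 8: I (halogen, monovalent) → 0 H
Totals → C:5, H:8, I:1, N:1, O:1.
In Hill order: C5H8INO.

C5H8INO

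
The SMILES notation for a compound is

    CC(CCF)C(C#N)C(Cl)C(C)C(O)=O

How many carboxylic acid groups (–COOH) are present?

The carboxylic acid motif appears at heavy-atom position 13 in the SMILES.
Other groups present: 1 nitrile.
Carboxylic acid count: 1.

1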